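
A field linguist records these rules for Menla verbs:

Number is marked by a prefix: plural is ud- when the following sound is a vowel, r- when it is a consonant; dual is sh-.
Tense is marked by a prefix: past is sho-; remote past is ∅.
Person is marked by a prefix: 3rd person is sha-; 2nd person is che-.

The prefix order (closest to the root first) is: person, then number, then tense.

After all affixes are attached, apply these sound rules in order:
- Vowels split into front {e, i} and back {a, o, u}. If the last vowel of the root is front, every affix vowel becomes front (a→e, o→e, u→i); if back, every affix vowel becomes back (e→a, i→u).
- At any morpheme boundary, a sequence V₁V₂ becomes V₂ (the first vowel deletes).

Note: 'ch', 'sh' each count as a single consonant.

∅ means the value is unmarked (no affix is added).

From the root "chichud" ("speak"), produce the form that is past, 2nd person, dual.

Attach person 2nd person che- → chechichud.
Attach number dual sh- → shchechichud.
Attach tense past sho- → shoshchechichud.
Apply vowel harmony: shoshchechichud → shoshchachichud.
Vowel deletion: no change.

shoshchachichud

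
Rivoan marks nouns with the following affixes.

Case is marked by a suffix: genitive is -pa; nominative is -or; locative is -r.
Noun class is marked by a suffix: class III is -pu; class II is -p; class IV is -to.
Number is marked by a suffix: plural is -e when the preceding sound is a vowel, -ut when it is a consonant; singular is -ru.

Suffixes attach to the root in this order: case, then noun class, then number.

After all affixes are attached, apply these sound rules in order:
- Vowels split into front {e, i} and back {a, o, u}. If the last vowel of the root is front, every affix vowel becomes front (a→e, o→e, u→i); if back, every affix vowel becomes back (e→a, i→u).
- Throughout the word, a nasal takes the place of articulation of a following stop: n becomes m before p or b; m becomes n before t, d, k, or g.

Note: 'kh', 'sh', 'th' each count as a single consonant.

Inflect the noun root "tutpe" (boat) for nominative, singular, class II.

Attach case nominative -or → tutpeor.
Attach noun class class II -p → tutpeorp.
Attach number singular -ru → tutpeorpru.
Apply vowel harmony: tutpeorpru → tutpeerpri.
Nasal assimilation: no change.

tutpeerpri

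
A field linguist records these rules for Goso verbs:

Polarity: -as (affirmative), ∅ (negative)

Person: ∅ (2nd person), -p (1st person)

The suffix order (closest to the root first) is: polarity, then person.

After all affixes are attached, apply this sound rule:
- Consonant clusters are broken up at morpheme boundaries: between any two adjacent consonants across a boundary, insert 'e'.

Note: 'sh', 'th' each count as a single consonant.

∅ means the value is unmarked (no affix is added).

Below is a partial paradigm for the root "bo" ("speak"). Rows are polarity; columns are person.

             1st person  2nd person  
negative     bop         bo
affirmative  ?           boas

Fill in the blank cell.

Attach polarity affirmative -as → boas.
Attach person 1st person -p → boasp.
Apply epenthesis: boasp → boasep.

boasep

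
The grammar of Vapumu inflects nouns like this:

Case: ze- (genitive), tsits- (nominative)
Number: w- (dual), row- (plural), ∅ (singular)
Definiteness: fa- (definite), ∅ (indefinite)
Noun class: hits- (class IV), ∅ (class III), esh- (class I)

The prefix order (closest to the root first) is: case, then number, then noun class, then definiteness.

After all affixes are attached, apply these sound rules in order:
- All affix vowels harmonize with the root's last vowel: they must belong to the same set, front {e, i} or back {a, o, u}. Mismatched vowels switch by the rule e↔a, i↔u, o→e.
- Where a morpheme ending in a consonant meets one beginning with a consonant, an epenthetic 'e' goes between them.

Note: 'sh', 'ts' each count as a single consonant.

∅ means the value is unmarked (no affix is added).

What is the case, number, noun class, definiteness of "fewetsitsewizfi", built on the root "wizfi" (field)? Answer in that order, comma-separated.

nominative, dual, class III, definite

Segment: fa-w-tsits-wizfi.
case: tsits- → nominative.
number: w- → dual.
noun class: ∅ → class III.
definiteness: fa- → definite.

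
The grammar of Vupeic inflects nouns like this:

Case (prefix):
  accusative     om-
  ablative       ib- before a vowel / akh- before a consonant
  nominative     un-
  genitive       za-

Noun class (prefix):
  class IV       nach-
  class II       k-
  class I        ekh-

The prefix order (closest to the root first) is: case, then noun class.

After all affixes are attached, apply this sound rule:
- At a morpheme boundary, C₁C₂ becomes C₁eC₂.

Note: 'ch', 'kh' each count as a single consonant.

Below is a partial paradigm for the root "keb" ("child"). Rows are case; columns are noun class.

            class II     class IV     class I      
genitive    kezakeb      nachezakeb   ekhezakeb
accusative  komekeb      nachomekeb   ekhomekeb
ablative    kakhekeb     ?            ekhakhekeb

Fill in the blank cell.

nachakhekeb

Attach case ablative akh- (before consonant 'k') → akhkeb.
Attach noun class class IV nach- → nachakhkeb.
Apply epenthesis: nachakhkeb → nachakhekeb.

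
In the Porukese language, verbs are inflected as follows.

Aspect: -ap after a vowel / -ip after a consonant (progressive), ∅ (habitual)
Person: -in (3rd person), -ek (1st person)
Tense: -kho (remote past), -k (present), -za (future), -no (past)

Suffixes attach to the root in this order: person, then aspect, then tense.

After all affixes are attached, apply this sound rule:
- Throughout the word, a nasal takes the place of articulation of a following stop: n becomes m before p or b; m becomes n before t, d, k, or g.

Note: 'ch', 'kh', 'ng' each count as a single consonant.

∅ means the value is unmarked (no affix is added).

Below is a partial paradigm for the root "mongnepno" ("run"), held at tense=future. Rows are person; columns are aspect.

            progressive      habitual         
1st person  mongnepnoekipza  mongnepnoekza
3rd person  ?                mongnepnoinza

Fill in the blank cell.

mongnepnoinipza

Attach person 3rd person -in → mongnepnoin.
Attach aspect progressive -ip (after consonant 'n') → mongnepnoinip.
Attach tense future -za → mongnepnoinipza.
Nasal assimilation: no change.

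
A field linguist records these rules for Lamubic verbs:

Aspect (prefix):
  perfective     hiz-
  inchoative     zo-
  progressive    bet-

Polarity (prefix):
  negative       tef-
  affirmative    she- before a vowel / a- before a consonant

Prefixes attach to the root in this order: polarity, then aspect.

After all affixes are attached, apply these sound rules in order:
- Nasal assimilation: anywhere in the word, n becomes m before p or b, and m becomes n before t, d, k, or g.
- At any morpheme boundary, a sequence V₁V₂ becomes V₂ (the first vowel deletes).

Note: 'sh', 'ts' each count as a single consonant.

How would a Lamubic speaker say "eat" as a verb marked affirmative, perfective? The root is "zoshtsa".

Attach polarity affirmative a- (before consonant 'z') → azoshtsa.
Attach aspect perfective hiz- → hizazoshtsa.
Nasal assimilation: no change.
Vowel deletion: no change.

hizazoshtsa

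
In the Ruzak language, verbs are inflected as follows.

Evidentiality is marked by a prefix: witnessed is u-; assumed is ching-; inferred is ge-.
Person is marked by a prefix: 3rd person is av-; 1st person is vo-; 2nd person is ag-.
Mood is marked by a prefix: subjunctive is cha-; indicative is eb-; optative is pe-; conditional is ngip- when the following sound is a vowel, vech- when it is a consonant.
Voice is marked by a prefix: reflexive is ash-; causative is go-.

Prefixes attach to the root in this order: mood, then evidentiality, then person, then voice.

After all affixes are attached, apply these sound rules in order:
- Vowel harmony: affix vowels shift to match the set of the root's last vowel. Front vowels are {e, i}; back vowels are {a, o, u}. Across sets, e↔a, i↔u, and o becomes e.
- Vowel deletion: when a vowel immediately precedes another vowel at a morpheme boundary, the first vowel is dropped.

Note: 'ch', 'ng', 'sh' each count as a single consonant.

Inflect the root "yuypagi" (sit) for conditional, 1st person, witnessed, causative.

Attach mood conditional vech- (before consonant 'y') → vechyuypagi.
Attach evidentiality witnessed u- → uvechyuypagi.
Attach person 1st person vo- → vouvechyuypagi.
Attach voice causative go- → govouvechyuypagi.
Apply vowel harmony: govouvechyuypagi → geveivechyuypagi.
Apply vowel deletion: geveivechyuypagi → gevivechyuypagi.

gevivechyuypagi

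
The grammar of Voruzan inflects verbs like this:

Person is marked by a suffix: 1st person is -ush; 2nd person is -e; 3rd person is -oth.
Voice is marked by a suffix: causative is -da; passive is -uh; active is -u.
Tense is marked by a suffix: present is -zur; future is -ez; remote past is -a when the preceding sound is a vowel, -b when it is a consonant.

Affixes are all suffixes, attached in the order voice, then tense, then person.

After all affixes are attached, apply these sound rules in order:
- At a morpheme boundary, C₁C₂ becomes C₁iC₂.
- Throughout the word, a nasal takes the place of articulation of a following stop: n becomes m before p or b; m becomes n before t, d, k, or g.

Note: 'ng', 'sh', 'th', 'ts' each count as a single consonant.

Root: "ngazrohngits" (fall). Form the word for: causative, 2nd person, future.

ngazrohngitsidaeze

Attach voice causative -da → ngazrohngitsda.
Attach tense future -ez → ngazrohngitsdaez.
Attach person 2nd person -e → ngazrohngitsdaeze.
Apply epenthesis: ngazrohngitsdaeze → ngazrohngitsidaeze.
Nasal assimilation: no change.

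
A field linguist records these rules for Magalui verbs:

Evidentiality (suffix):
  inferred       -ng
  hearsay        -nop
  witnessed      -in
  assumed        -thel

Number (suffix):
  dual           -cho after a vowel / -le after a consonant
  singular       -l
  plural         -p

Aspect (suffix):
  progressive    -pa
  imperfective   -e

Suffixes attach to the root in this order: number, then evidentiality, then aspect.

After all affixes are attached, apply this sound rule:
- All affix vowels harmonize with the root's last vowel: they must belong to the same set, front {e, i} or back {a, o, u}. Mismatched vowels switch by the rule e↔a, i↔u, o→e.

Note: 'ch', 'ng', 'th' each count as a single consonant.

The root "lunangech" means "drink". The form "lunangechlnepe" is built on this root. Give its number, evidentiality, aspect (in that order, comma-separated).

Segment: lunangech-l-nop-e.
number: -l → singular.
evidentiality: -nop → hearsay.
aspect: -e → imperfective.

singular, hearsay, imperfective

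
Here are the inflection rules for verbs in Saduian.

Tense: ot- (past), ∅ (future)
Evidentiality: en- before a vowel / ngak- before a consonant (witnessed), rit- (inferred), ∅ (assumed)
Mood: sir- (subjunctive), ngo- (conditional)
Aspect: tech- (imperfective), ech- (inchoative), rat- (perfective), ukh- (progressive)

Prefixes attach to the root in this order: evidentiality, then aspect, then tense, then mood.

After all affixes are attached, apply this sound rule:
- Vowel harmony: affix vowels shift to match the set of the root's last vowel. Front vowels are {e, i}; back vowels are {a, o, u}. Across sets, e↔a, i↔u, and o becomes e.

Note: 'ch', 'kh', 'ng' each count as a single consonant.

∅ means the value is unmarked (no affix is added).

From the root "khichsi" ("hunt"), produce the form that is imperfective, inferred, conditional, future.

Attach evidentiality inferred rit- → ritkhichsi.
Attach aspect imperfective tech- → techritkhichsi.
tense = future: zero marking, form stays techritkhichsi.
Attach mood conditional ngo- → ngotechritkhichsi.
Apply vowel harmony: ngotechritkhichsi → ngetechritkhichsi.

ngetechritkhichsi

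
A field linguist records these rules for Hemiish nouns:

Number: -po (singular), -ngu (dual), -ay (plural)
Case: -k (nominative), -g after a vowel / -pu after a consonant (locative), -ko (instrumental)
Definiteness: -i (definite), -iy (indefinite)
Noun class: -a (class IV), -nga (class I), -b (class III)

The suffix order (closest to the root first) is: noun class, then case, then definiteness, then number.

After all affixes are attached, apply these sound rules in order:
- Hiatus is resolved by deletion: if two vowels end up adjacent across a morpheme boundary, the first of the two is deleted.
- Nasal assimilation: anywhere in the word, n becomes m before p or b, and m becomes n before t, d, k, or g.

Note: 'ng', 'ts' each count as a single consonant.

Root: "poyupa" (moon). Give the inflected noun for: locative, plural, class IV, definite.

poyupagay

Attach noun class class IV -a → poyupaa.
Attach case locative -g (after vowel 'a') → poyupaag.
Attach definiteness definite -i → poyupaagi.
Attach number plural -ay → poyupaagiay.
Apply vowel deletion: poyupaagiay → poyupagay.
Nasal assimilation: no change.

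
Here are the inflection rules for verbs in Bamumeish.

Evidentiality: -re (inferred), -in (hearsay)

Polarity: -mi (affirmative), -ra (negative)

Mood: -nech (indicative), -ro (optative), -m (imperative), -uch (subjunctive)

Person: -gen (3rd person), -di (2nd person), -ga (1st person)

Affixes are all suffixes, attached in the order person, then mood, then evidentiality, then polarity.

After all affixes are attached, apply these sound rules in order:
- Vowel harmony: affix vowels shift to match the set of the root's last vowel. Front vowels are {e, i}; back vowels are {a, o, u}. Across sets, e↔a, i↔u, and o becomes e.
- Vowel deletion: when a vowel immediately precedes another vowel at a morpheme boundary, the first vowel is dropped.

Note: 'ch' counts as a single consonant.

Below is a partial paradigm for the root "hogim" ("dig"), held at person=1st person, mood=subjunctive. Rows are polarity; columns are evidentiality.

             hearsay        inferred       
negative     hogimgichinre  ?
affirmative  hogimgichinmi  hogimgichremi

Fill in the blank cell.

hogimgichrere

Attach person 1st person -ga → hogimga.
Attach mood subjunctive -uch → hogimgauch.
Attach evidentiality inferred -re → hogimgauchre.
Attach polarity negative -ra → hogimgauchrera.
Apply vowel harmony: hogimgauchrera → hogimgeichrere.
Apply vowel deletion: hogimgeichrere → hogimgichrere.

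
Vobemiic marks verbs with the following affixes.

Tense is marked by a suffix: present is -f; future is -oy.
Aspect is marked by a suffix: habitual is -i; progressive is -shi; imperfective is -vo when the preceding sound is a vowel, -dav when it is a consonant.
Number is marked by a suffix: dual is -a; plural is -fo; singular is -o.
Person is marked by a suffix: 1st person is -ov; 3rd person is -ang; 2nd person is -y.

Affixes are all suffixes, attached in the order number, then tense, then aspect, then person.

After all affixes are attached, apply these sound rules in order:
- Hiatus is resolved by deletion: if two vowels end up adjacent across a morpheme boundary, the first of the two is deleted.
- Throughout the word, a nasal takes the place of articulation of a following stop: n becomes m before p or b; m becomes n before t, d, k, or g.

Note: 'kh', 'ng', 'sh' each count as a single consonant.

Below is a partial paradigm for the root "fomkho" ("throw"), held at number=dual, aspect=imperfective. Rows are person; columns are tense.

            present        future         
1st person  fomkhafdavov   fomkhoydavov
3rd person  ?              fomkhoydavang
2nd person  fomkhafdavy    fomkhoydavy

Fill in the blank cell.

fomkhafdavang

Attach number dual -a → fomkhoa.
Attach tense present -f → fomkhoaf.
Attach aspect imperfective -dav (after consonant 'f') → fomkhoafdav.
Attach person 3rd person -ang → fomkhoafdavang.
Apply vowel deletion: fomkhoafdavang → fomkhafdavang.
Nasal assimilation: no change.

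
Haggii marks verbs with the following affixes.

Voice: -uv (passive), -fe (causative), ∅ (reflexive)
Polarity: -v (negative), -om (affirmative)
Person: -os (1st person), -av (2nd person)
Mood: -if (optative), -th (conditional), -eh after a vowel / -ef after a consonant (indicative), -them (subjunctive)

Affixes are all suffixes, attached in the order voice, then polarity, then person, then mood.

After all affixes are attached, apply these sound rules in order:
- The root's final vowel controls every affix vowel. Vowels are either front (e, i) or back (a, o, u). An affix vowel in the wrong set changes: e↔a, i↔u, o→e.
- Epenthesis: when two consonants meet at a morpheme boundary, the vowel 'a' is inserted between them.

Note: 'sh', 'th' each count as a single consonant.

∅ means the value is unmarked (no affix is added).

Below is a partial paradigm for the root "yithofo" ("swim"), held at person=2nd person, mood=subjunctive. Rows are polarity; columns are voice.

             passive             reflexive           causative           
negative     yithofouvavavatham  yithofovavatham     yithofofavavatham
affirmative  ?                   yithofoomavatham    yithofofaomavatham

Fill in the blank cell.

yithofouvomavatham

Attach voice passive -uv → yithofouv.
Attach polarity affirmative -om → yithofouvom.
Attach person 2nd person -av → yithofouvomav.
Attach mood subjunctive -them → yithofouvomavthem.
Apply vowel harmony: yithofouvomavthem → yithofouvomavtham.
Apply epenthesis: yithofouvomavtham → yithofouvomavatham.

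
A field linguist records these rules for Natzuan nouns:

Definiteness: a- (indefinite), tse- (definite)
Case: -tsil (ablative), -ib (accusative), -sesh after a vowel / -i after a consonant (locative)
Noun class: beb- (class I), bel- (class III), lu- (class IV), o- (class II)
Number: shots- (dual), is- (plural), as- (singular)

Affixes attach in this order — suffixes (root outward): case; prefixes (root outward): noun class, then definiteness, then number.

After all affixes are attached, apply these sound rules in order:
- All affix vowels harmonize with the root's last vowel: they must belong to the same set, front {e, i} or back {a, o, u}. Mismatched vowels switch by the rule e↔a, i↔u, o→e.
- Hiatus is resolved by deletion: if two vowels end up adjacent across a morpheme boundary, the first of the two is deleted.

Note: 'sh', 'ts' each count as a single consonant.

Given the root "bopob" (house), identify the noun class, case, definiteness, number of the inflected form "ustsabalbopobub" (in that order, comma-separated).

Segment: is-tse-bel-bopob-ib.
noun class: bel- → class III.
case: -ib → accusative.
definiteness: tse- → definite.
number: is- → plural.

class III, accusative, definite, plural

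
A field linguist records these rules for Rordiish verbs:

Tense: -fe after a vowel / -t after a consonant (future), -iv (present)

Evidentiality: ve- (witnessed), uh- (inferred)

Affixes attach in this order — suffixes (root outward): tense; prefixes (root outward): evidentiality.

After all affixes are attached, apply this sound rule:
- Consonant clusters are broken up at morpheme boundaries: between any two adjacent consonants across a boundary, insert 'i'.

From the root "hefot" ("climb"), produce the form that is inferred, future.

uhihefotit

Attach tense future -t (after consonant 't') → hefott.
Attach evidentiality inferred uh- → uhhefott.
Apply epenthesis: uhhefott → uhihefotit.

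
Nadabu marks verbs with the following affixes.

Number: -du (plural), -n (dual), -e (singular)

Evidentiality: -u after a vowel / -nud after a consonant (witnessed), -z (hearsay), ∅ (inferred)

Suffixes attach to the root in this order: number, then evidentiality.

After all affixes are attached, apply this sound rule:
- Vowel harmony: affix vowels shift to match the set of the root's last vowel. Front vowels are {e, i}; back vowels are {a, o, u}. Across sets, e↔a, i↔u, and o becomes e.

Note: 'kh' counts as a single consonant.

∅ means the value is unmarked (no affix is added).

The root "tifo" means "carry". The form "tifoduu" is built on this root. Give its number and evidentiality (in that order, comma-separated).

Segment: tifo-du-u.
number: -du → plural.
evidentiality: -u/nud → witnessed.

plural, witnessed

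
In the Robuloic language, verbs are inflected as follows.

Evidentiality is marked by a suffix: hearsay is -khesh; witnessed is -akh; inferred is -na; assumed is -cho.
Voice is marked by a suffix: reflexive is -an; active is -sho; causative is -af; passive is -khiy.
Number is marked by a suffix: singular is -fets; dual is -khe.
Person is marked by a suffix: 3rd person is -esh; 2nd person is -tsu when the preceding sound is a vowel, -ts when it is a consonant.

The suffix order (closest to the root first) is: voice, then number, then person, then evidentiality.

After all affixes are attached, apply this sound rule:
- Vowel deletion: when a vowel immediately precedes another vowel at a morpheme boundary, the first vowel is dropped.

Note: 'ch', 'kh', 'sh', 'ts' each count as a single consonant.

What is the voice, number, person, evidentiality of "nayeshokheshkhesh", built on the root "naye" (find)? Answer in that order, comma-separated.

Segment: naye-sho-khe-esh-khesh.
voice: -sho → active.
number: -khe → dual.
person: -esh → 3rd person.
evidentiality: -khesh → hearsay.

active, dual, 3rd person, hearsay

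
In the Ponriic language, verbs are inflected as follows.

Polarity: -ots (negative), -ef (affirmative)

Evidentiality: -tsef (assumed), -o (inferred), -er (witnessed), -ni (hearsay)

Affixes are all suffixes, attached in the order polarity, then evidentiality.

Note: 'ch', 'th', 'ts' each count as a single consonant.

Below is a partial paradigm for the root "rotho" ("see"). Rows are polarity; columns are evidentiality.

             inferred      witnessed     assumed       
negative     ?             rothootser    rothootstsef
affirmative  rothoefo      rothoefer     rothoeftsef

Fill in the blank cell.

Attach polarity negative -ots → rothoots.
Attach evidentiality inferred -o → rothootso.

rothootso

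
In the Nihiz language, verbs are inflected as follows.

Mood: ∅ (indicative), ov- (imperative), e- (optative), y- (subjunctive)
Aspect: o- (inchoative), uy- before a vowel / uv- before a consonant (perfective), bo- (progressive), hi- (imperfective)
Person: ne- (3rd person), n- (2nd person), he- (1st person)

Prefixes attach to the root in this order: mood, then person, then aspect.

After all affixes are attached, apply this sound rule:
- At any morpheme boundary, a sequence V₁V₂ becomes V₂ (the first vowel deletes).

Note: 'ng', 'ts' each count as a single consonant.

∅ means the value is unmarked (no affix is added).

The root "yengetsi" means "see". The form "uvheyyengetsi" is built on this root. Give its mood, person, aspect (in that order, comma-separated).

subjunctive, 1st person, perfective

Segment: uv-he-y-yengetsi.
mood: y- → subjunctive.
person: he- → 1st person.
aspect: uy/uv- → perfective.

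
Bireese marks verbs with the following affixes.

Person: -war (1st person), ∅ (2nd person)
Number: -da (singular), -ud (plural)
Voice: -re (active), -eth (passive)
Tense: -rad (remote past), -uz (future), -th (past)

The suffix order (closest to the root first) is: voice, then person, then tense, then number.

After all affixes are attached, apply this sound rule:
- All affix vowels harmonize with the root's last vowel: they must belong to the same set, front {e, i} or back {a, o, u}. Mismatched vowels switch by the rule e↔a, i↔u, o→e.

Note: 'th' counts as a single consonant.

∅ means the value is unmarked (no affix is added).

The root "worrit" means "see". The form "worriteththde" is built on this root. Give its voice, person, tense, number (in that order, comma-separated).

Segment: worrit-eth-th-da.
voice: -eth → passive.
person: ∅ → 2nd person.
tense: -th → past.
number: -da → singular.

passive, 2nd person, past, singular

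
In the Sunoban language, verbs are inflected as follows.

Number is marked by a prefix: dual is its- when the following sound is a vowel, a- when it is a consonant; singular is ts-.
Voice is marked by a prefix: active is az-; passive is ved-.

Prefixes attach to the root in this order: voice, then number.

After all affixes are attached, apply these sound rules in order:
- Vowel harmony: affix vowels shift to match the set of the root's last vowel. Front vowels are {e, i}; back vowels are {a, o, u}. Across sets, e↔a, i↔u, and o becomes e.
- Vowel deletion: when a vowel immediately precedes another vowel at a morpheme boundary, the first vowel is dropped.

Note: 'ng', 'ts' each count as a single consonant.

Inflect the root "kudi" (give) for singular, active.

tsezkudi

Attach voice active az- → azkudi.
Attach number singular ts- → tsazkudi.
Apply vowel harmony: tsazkudi → tsezkudi.
Vowel deletion: no change.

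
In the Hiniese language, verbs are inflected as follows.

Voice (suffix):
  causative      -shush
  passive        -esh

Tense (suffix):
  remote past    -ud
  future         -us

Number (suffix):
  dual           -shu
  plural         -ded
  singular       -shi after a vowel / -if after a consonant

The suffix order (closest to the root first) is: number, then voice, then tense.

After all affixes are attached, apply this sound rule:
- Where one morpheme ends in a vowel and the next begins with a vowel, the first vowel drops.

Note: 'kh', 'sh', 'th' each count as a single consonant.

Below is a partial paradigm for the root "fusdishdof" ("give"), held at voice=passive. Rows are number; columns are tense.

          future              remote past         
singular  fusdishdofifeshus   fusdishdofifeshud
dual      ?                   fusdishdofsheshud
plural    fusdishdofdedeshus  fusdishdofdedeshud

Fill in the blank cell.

fusdishdofsheshus

Attach number dual -shu → fusdishdofshu.
Attach voice passive -esh → fusdishdofshuesh.
Attach tense future -us → fusdishdofshueshus.
Apply vowel deletion: fusdishdofshueshus → fusdishdofsheshus.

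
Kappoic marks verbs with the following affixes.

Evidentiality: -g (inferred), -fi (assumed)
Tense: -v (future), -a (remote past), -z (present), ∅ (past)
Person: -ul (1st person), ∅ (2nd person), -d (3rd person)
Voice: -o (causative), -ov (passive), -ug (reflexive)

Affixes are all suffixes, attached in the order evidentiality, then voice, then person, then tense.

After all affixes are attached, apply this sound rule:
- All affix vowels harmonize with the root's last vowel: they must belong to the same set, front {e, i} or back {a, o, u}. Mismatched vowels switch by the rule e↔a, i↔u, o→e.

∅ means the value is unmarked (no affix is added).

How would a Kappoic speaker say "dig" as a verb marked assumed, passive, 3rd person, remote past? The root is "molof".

Attach evidentiality assumed -fi → moloffi.
Attach voice passive -ov → moloffiov.
Attach person 3rd person -d → moloffiovd.
Attach tense remote past -a → moloffiovda.
Apply vowel harmony: moloffiovda → moloffuovda.

moloffuovda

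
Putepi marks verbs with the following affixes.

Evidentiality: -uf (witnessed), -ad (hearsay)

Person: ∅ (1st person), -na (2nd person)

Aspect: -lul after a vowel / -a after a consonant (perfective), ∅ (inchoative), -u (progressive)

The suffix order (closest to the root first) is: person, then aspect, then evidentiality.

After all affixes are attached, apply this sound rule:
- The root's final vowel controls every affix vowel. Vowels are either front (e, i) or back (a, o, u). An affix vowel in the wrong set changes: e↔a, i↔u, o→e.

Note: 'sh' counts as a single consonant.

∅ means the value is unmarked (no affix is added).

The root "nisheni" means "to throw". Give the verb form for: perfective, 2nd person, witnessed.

Attach person 2nd person -na → nishenina.
Attach aspect perfective -lul (after vowel 'a') → nisheninalul.
Attach evidentiality witnessed -uf → nisheninaluluf.
Apply vowel harmony: nisheninaluluf → nisheninelilif.

nisheninelilif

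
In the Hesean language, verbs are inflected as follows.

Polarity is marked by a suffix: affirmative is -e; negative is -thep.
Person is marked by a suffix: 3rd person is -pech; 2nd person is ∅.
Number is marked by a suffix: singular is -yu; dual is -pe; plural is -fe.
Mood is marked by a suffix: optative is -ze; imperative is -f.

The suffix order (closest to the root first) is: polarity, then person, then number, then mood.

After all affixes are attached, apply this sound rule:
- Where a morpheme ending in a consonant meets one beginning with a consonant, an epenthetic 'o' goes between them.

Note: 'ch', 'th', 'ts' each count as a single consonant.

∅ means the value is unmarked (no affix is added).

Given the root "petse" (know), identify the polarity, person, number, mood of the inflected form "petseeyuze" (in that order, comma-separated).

Segment: petse-e-yu-ze.
polarity: -e → affirmative.
person: ∅ → 2nd person.
number: -yu → singular.
mood: -ze → optative.

affirmative, 2nd person, singular, optative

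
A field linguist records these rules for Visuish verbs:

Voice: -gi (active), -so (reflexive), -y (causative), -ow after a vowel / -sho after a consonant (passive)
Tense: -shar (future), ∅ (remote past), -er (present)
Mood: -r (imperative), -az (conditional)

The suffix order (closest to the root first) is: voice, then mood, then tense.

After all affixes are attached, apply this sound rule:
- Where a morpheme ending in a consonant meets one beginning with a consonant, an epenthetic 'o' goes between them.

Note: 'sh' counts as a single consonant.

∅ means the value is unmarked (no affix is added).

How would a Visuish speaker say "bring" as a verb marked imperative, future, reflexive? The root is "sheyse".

sheysesoroshar

Attach voice reflexive -so → sheyseso.
Attach mood imperative -r → sheysesor.
Attach tense future -shar → sheysesorshar.
Apply epenthesis: sheysesorshar → sheysesoroshar.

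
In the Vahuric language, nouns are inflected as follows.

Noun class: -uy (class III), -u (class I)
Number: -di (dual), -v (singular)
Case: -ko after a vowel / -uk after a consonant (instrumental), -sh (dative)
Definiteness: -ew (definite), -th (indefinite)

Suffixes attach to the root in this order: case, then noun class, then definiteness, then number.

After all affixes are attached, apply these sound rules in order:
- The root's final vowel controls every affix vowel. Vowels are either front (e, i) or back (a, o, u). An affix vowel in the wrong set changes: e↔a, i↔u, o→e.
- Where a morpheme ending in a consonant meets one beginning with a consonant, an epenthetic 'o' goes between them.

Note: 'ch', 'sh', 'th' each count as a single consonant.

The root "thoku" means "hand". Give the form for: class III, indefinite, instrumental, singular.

Attach case instrumental -ko (after vowel 'u') → thokuko.
Attach noun class class III -uy → thokukouy.
Attach definiteness indefinite -th → thokukouyth.
Attach number singular -v → thokukouythv.
Vowel harmony: no change.
Apply epenthesis: thokukouythv → thokukouyothov.

thokukouyothov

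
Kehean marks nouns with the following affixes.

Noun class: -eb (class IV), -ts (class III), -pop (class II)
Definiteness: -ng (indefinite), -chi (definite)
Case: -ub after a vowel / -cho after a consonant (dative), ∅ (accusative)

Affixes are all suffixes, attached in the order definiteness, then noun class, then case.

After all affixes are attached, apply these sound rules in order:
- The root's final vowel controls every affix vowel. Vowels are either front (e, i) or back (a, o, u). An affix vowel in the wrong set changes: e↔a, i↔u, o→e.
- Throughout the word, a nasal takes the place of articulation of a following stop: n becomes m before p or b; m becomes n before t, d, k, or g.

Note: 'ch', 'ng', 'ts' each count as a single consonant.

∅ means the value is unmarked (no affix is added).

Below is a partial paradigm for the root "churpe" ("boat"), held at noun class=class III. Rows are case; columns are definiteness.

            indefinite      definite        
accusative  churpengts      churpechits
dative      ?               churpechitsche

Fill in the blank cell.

churpengtsche

Attach definiteness indefinite -ng → churpeng.
Attach noun class class III -ts → churpengts.
Attach case dative -cho (after consonant 'ts') → churpengtscho.
Apply vowel harmony: churpengtscho → churpengtsche.
Nasal assimilation: no change.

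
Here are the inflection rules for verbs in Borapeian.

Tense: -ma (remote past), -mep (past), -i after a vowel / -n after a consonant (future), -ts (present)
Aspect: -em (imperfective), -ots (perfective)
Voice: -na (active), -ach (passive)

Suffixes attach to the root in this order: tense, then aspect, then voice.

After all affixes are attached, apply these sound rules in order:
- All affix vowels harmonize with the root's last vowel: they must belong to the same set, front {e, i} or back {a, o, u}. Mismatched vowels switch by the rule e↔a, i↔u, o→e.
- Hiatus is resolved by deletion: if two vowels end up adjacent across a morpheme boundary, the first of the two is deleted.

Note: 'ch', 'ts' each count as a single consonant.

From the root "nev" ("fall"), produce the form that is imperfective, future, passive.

nevnemech

Attach tense future -n (after consonant 'v') → nevn.
Attach aspect imperfective -em → nevnem.
Attach voice passive -ach → nevnemach.
Apply vowel harmony: nevnemach → nevnemech.
Vowel deletion: no change.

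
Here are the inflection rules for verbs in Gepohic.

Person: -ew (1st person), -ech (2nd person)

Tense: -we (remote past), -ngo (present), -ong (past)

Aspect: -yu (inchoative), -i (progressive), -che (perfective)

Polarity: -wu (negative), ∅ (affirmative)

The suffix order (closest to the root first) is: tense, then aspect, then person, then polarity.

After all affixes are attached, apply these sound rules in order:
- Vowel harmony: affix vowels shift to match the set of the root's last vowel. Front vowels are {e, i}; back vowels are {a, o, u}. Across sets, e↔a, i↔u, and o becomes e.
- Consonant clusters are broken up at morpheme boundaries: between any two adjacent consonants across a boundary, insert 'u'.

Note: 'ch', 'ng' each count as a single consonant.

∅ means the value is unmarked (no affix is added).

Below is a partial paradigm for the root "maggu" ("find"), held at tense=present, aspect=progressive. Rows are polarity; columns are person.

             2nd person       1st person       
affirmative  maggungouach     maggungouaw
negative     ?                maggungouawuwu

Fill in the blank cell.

Attach tense present -ngo → maggungo.
Attach aspect progressive -i → maggungoi.
Attach person 2nd person -ech → maggungoiech.
Attach polarity negative -wu → maggungoiechwu.
Apply vowel harmony: maggungoiechwu → maggungouachwu.
Apply epenthesis: maggungouachwu → maggungouachuwu.

maggungouachuwu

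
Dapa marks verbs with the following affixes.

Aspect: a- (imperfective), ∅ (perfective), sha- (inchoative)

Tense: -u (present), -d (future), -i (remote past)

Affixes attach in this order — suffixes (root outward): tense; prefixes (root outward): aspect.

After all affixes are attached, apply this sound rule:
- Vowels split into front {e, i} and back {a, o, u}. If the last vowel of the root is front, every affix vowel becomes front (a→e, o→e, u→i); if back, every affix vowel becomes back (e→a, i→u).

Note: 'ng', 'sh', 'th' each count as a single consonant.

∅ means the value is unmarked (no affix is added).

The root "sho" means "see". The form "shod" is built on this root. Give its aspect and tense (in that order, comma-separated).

perfective, future

Segment: sho-d.
aspect: ∅ → perfective.
tense: -d → future.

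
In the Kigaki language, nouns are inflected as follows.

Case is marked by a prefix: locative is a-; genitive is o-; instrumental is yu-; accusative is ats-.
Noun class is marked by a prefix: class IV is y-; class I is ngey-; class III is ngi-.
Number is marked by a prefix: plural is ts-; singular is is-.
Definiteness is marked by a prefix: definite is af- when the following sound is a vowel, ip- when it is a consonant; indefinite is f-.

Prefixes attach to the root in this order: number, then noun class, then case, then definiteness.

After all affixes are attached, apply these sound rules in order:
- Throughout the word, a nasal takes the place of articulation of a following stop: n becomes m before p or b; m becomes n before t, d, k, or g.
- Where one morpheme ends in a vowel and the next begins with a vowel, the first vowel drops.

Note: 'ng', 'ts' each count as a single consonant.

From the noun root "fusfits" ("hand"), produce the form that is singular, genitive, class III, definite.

afongisfusfits

Attach number singular is- → isfusfits.
Attach noun class class III ngi- → ngiisfusfits.
Attach case genitive o- → ongiisfusfits.
Attach definiteness definite af- (before vowel 'o') → afongiisfusfits.
Nasal assimilation: no change.
Apply vowel deletion: afongiisfusfits → afongisfusfits.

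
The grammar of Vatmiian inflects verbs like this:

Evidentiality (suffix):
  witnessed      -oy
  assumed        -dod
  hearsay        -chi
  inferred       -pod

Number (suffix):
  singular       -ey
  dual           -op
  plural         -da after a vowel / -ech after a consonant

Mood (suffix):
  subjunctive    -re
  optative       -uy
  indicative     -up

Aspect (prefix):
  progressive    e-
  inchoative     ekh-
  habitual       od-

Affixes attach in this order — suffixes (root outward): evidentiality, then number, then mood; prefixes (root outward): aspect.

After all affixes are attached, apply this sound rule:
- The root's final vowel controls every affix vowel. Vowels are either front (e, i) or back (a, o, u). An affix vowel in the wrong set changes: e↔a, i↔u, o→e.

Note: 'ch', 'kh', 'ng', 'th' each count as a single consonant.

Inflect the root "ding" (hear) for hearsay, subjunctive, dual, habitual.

eddingchiepre

Attach evidentiality hearsay -chi → dingchi.
Attach number dual -op → dingchiop.
Attach mood subjunctive -re → dingchiopre.
Attach aspect habitual od- → oddingchiopre.
Apply vowel harmony: oddingchiopre → eddingchiepre.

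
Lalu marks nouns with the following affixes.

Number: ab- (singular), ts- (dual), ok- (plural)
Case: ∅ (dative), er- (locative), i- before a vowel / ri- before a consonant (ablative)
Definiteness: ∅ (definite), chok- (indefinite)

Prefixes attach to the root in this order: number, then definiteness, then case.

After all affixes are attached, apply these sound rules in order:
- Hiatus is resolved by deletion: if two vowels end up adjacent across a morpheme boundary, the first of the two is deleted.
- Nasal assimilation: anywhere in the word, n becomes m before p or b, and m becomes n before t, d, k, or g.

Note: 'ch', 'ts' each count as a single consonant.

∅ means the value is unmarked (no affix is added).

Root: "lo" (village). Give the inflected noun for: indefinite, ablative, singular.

Attach number singular ab- → ablo.
Attach definiteness indefinite chok- → chokablo.
Attach case ablative ri- (before consonant 'ch') → richokablo.
Vowel deletion: no change.
Nasal assimilation: no change.

richokablo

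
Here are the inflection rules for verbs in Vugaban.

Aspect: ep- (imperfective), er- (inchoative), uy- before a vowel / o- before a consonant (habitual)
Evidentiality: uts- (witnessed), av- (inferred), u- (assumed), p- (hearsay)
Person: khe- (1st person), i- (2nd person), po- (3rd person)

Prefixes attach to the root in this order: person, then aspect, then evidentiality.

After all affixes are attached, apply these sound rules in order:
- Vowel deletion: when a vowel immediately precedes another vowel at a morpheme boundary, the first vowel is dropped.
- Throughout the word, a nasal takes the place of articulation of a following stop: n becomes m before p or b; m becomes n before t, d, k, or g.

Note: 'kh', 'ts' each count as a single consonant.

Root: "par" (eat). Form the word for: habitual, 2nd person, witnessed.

utsuyipar

Attach person 2nd person i- → ipar.
Attach aspect habitual uy- (before vowel 'i') → uyipar.
Attach evidentiality witnessed uts- → utsuyipar.
Vowel deletion: no change.
Nasal assimilation: no change.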